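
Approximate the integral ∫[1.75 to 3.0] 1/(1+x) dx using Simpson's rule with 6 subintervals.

f(x) = 1/(1+x)
a = 1.75, b = 3.0, n = 6
h = (b - a)/n = 0.208333

Simpson's rule: (h/3)[f(x₀) + 4f(x₁) + 2f(x₂) + ... + f(xₙ)]

x_0 = 1.7500, f(x_0) = 0.363636, coefficient = 1
x_1 = 1.9583, f(x_1) = 0.338028, coefficient = 4
x_2 = 2.1667, f(x_2) = 0.315789, coefficient = 2
x_3 = 2.3750, f(x_3) = 0.296296, coefficient = 4
x_4 = 2.5833, f(x_4) = 0.279070, coefficient = 2
x_5 = 2.7917, f(x_5) = 0.263736, coefficient = 4
x_6 = 3.0000, f(x_6) = 0.250000, coefficient = 1

I ≈ (0.208333/3) × 5.395598 = 0.374694
Exact value: 0.374693
Error: 0.000001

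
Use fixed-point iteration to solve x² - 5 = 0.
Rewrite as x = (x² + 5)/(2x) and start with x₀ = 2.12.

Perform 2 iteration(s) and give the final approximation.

Equation: x² - 5 = 0
Fixed-point form: x = (x² + 5)/(2x)
x₀ = 2.12

x_1 = g(2.120000) = 2.239245
x_2 = g(2.239245) = 2.236070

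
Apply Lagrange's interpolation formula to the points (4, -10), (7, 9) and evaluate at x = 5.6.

Lagrange interpolation formula:
P(x) = Σ yᵢ × Lᵢ(x)
where Lᵢ(x) = Π_{j≠i} (x - xⱼ)/(xᵢ - xⱼ)

L_0(5.6) = (5.6 - 7)/(4 - 7) = 0.466667
L_1(5.6) = (5.6 - 4)/(7 - 4) = 0.533333

P(5.6) = (-10)×L_0(5.6) + 9×L_1(5.6)
P(5.6) = 0.133333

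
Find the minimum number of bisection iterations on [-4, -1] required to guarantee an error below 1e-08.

We need (b-a)/2^n ≤ 1e-08
(-1 - (-4))/2^n ≤ 1e-08
3/2^n ≤ 1e-08
2^n ≥ 300000000
n ≥ log₂(300000000) = 28.16
n ≥ 29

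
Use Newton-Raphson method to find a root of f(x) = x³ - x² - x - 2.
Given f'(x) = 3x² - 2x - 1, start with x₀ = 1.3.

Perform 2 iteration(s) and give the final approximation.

f(x) = x³ - x² - x - 2
f'(x) = 3x² - 2x - 1
x₀ = 1.3

Newton-Raphson formula: x_{n+1} = x_n - f(x_n)/f'(x_n)

Iteration 1:
  f(1.300000) = -2.793000
  f'(1.300000) = 1.470000
  x_1 = 1.300000 - (-2.793000)/1.470000 = 3.200000
Iteration 2:
  f(3.200000) = 17.328000
  f'(3.200000) = 23.320000
  x_2 = 3.200000 - 17.328000/23.320000 = 2.456947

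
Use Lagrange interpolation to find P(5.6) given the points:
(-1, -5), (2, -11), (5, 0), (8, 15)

Lagrange interpolation formula:
P(x) = Σ yᵢ × Lᵢ(x)
where Lᵢ(x) = Π_{j≠i} (x - xⱼ)/(xᵢ - xⱼ)

L_0(5.6) = (5.6 - 2)/(-1 - 2) × (5.6 - 5)/(-1 - 5) × (5.6 - 8)/(-1 - 8) = 0.032000
L_1(5.6) = (5.6 - (-1))/(2 - (-1)) × (5.6 - 5)/(2 - 5) × (5.6 - 8)/(2 - 8) = -0.176000
L_2(5.6) = (5.6 - (-1))/(5 - (-1)) × (5.6 - 2)/(5 - 2) × (5.6 - 8)/(5 - 8) = 1.056000
L_3(5.6) = (5.6 - (-1))/(8 - (-1)) × (5.6 - 2)/(8 - 2) × (5.6 - 5)/(8 - 5) = 0.088000

P(5.6) = (-5)×L_0(5.6) + (-11)×L_1(5.6) + 0×L_2(5.6) + 15×L_3(5.6)
P(5.6) = 3.096000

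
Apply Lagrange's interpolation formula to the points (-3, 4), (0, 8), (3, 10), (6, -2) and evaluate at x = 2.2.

Lagrange interpolation formula:
P(x) = Σ yᵢ × Lᵢ(x)
where Lᵢ(x) = Π_{j≠i} (x - xⱼ)/(xᵢ - xⱼ)

L_0(2.2) = (2.2 - 0)/(-3 - 0) × (2.2 - 3)/(-3 - 3) × (2.2 - 6)/(-3 - 6) = -0.041284
L_1(2.2) = (2.2 - (-3))/(0 - (-3)) × (2.2 - 3)/(0 - 3) × (2.2 - 6)/(0 - 6) = 0.292741
L_2(2.2) = (2.2 - (-3))/(3 - (-3)) × (2.2 - 0)/(3 - 0) × (2.2 - 6)/(3 - 6) = 0.805037
L_3(2.2) = (2.2 - (-3))/(6 - (-3)) × (2.2 - 0)/(6 - 0) × (2.2 - 3)/(6 - 3) = -0.056494

P(2.2) = 4×L_0(2.2) + 8×L_1(2.2) + 10×L_2(2.2) + (-2)×L_3(2.2)
P(2.2) = 10.340148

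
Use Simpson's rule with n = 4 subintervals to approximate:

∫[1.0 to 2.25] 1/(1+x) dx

f(x) = 1/(1+x)
a = 1.0, b = 2.25, n = 4
h = (b - a)/n = 0.312500

Simpson's rule: (h/3)[f(x₀) + 4f(x₁) + 2f(x₂) + ... + f(xₙ)]

x_0 = 1.0000, f(x_0) = 0.500000, coefficient = 1
x_1 = 1.3125, f(x_1) = 0.432432, coefficient = 4
x_2 = 1.6250, f(x_2) = 0.380952, coefficient = 2
x_3 = 1.9375, f(x_3) = 0.340426, coefficient = 4
x_4 = 2.2500, f(x_4) = 0.307692, coefficient = 1

I ≈ (0.312500/3) × 4.661029 = 0.485524
Exact value: 0.485508
Error: 0.000016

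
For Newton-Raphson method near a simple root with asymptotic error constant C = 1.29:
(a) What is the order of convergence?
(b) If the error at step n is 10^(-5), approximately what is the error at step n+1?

(a) Newton-Raphson has quadratic (order 2) convergence near simple roots.
    This means |e_{n+1}| ≈ C|e_n|².

(b) With |e_n| = 10^(-5) and C = 1.29:
    |e_{n+1}| ≈ 1.29 × (10^(-5))² = 1.29 × 10^(-10)

(a) 2 (quadratic); (b) |e_{n+1}| ≈ 1.290e-10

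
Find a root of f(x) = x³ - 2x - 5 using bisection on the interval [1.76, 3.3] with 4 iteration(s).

f(x) = x³ - 2x - 5
Initial interval: [1.76, 3.3]

Iteration 1:
  c_1 = (1.760000 + 3.300000)/2 = 2.530000
  f(c_1) = f(2.530000) = 6.134277
  f(a) × f(c) < 0, new interval: [1.760000, 2.530000]
Iteration 2:
  c_2 = (1.760000 + 2.530000)/2 = 2.145000
  f(c_2) = f(2.145000) = 0.579199
  f(a) × f(c) < 0, new interval: [1.760000, 2.145000]
Iteration 3:
  c_3 = (1.760000 + 2.145000)/2 = 1.952500
  f(c_3) = f(1.952500) = -1.461570
  f(a) × f(c) ≥ 0, new interval: [1.952500, 2.145000]
Iteration 4:
  c_4 = (1.952500 + 2.145000)/2 = 2.048750
  f(c_4) = f(2.048750) = -0.498125
  f(a) × f(c) ≥ 0, new interval: [2.048750, 2.145000]

After 4 iteration(s), the approximation is c_4 = 2.048750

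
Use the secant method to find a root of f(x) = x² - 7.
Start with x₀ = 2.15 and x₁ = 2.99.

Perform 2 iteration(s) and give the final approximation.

f(x) = x² - 7
x₀ = 2.15, x₁ = 2.99

Secant formula: x_{n+1} = x_n - f(x_n)(x_n - x_{n-1})/(f(x_n) - f(x_{n-1}))

Iteration 1:
  f(2.150000) = -2.377500
  f(2.990000) = 1.940100
  x_2 = 2.990000 - 1.940100×(2.990000 - 2.150000)/(1.940100 - (-2.377500))
       = 2.612549
Iteration 2:
  f(2.990000) = 1.940100
  f(2.612549) = -0.174590
  x_3 = 2.612549 - (-0.174590)×(2.612549 - 2.990000)/(-0.174590 - 1.940100)
       = 2.643711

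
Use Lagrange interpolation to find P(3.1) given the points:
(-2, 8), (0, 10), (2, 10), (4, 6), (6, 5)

Lagrange interpolation formula:
P(x) = Σ yᵢ × Lᵢ(x)
where Lᵢ(x) = Π_{j≠i} (x - xⱼ)/(xᵢ - xⱼ)

L_0(3.1) = (3.1 - 0)/(-2 - 0) × (3.1 - 2)/(-2 - 2) × (3.1 - 4)/(-2 - 4) × (3.1 - 6)/(-2 - 6) = 0.023177
L_1(3.1) = (3.1 - (-2))/(0 - (-2)) × (3.1 - 2)/(0 - 2) × (3.1 - 4)/(0 - 4) × (3.1 - 6)/(0 - 6) = -0.152522
L_2(3.1) = (3.1 - (-2))/(2 - (-2)) × (3.1 - 0)/(2 - 0) × (3.1 - 4)/(2 - 4) × (3.1 - 6)/(2 - 6) = 0.644752
L_3(3.1) = (3.1 - (-2))/(4 - (-2)) × (3.1 - 0)/(4 - 0) × (3.1 - 2)/(4 - 2) × (3.1 - 6)/(4 - 6) = 0.525353
L_4(3.1) = (3.1 - (-2))/(6 - (-2)) × (3.1 - 0)/(6 - 0) × (3.1 - 2)/(6 - 2) × (3.1 - 4)/(6 - 4) = -0.040760

P(3.1) = 8×L_0(3.1) + 10×L_1(3.1) + 10×L_2(3.1) + 6×L_3(3.1) + 5×L_4(3.1)
P(3.1) = 8.056034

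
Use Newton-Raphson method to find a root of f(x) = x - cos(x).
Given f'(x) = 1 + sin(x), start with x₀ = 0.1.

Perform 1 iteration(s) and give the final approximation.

f(x) = x - cos(x)
f'(x) = 1 + sin(x)
x₀ = 0.1

Newton-Raphson formula: x_{n+1} = x_n - f(x_n)/f'(x_n)

Iteration 1:
  f(0.100000) = -0.895004
  f'(0.100000) = 1.099833
  x_1 = 0.100000 - (-0.895004)/1.099833 = 0.913763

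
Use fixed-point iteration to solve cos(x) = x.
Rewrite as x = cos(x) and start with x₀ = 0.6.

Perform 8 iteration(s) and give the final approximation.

Equation: cos(x) = x
Fixed-point form: x = cos(x)
x₀ = 0.6

x_1 = g(0.600000) = 0.825336
x_2 = g(0.825336) = 0.678310
x_3 = g(0.678310) = 0.778634
x_4 = g(0.778634) = 0.711874
x_5 = g(0.711874) = 0.757139
x_6 = g(0.757139) = 0.726804
x_7 = g(0.726804) = 0.747302
x_8 = g(0.747302) = 0.733525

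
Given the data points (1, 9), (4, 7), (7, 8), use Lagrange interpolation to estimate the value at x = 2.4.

Lagrange interpolation formula:
P(x) = Σ yᵢ × Lᵢ(x)
where Lᵢ(x) = Π_{j≠i} (x - xⱼ)/(xᵢ - xⱼ)

L_0(2.4) = (2.4 - 4)/(1 - 4) × (2.4 - 7)/(1 - 7) = 0.408889
L_1(2.4) = (2.4 - 1)/(4 - 1) × (2.4 - 7)/(4 - 7) = 0.715556
L_2(2.4) = (2.4 - 1)/(7 - 1) × (2.4 - 4)/(7 - 4) = -0.124444

P(2.4) = 9×L_0(2.4) + 7×L_1(2.4) + 8×L_2(2.4)
P(2.4) = 7.693333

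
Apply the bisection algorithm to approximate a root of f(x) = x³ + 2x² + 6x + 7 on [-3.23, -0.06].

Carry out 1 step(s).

f(x) = x³ + 2x² + 6x + 7
Initial interval: [-3.23, -0.06]

Iteration 1:
  c_1 = (-3.230000 + (-0.060000))/2 = -1.645000
  f(c_1) = f(-1.645000) = -1.909361
  f(a) × f(c) ≥ 0, new interval: [-1.645000, -0.060000]

After 1 iteration(s), the approximation is c_1 = -1.645000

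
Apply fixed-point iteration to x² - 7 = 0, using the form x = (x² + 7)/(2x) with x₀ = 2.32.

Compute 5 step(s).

Equation: x² - 7 = 0
Fixed-point form: x = (x² + 7)/(2x)
x₀ = 2.32

x_1 = g(2.320000) = 2.668621
x_2 = g(2.668621) = 2.645849
x_3 = g(2.645849) = 2.645751
x_4 = g(2.645751) = 2.645751
x_5 = g(2.645751) = 2.645751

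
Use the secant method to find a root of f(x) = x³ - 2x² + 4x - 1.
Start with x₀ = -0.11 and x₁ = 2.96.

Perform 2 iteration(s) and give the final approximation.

f(x) = x³ - 2x² + 4x - 1
x₀ = -0.11, x₁ = 2.96

Secant formula: x_{n+1} = x_n - f(x_n)(x_n - x_{n-1})/(f(x_n) - f(x_{n-1}))

Iteration 1:
  f(-0.110000) = -1.465531
  f(2.960000) = 19.251136
  x_2 = 2.960000 - 19.251136×(2.960000 - (-0.110000))/(19.251136 - (-1.465531))
       = 0.107177
Iteration 2:
  f(2.960000) = 19.251136
  f(0.107177) = -0.593035
  x_3 = 0.107177 - (-0.593035)×(0.107177 - 2.960000)/(-0.593035 - 19.251136)
       = 0.192432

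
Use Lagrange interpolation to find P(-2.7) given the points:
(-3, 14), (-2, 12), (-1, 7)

Lagrange interpolation formula:
P(x) = Σ yᵢ × Lᵢ(x)
where Lᵢ(x) = Π_{j≠i} (x - xⱼ)/(xᵢ - xⱼ)

L_0(-2.7) = (-2.7 - (-2))/(-3 - (-2)) × (-2.7 - (-1))/(-3 - (-1)) = 0.595000
L_1(-2.7) = (-2.7 - (-3))/(-2 - (-3)) × (-2.7 - (-1))/(-2 - (-1)) = 0.510000
L_2(-2.7) = (-2.7 - (-3))/(-1 - (-3)) × (-2.7 - (-2))/(-1 - (-2)) = -0.105000

P(-2.7) = 14×L_0(-2.7) + 12×L_1(-2.7) + 7×L_2(-2.7)
P(-2.7) = 13.715000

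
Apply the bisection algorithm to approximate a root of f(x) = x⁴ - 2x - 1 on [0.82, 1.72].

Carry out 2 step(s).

f(x) = x⁴ - 2x - 1
Initial interval: [0.82, 1.72]

Iteration 1:
  c_1 = (0.820000 + 1.720000)/2 = 1.270000
  f(c_1) = f(1.270000) = -0.938554
  f(a) × f(c) ≥ 0, new interval: [1.270000, 1.720000]
Iteration 2:
  c_2 = (1.270000 + 1.720000)/2 = 1.495000
  f(c_2) = f(1.495000) = 1.005337
  f(a) × f(c) < 0, new interval: [1.270000, 1.495000]

After 2 iteration(s), the approximation is c_2 = 1.495000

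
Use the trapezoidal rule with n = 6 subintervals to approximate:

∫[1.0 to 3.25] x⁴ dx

f(x) = x⁴
a = 1.0, b = 3.25, n = 6
h = (b - a)/n = 0.375000

Trapezoidal rule: (h/2)[f(x₀) + 2f(x₁) + 2f(x₂) + ... + f(xₙ)]

x_0 = 1.0000, f(x_0) = 1.000000, coefficient = 1
x_1 = 1.3750, f(x_1) = 3.574463, coefficient = 2
x_2 = 1.7500, f(x_2) = 9.378906, coefficient = 2
x_3 = 2.1250, f(x_3) = 20.390869, coefficient = 2
x_4 = 2.5000, f(x_4) = 39.062500, coefficient = 2
x_5 = 2.8750, f(x_5) = 68.320557, coefficient = 2
x_6 = 3.2500, f(x_6) = 111.566406, coefficient = 1

I ≈ (0.375000/2) × 394.020996 = 73.878937
Exact value: 72.318164
Error: 1.560773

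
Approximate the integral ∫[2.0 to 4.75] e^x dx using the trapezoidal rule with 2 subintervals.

f(x) = e^x
a = 2.0, b = 4.75, n = 2
h = (b - a)/n = 1.375000

Trapezoidal rule: (h/2)[f(x₀) + 2f(x₁) + 2f(x₂) + ... + f(xₙ)]

x_0 = 2.0000, f(x_0) = 7.389056, coefficient = 1
x_1 = 3.3750, f(x_1) = 29.224284, coefficient = 2
x_2 = 4.7500, f(x_2) = 115.584285, coefficient = 1

I ≈ (1.375000/2) × 181.421908 = 124.727562
Exact value: 108.195228
Error: 16.532333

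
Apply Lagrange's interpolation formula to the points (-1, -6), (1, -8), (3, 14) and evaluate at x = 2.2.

Lagrange interpolation formula:
P(x) = Σ yᵢ × Lᵢ(x)
where Lᵢ(x) = Π_{j≠i} (x - xⱼ)/(xᵢ - xⱼ)

L_0(2.2) = (2.2 - 1)/(-1 - 1) × (2.2 - 3)/(-1 - 3) = -0.120000
L_1(2.2) = (2.2 - (-1))/(1 - (-1)) × (2.2 - 3)/(1 - 3) = 0.640000
L_2(2.2) = (2.2 - (-1))/(3 - (-1)) × (2.2 - 1)/(3 - 1) = 0.480000

P(2.2) = (-6)×L_0(2.2) + (-8)×L_1(2.2) + 14×L_2(2.2)
P(2.2) = 2.320000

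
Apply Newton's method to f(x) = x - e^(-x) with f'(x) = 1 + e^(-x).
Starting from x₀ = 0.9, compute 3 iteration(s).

f(x) = x - e^(-x)
f'(x) = 1 + e^(-x)
x₀ = 0.9

Newton-Raphson formula: x_{n+1} = x_n - f(x_n)/f'(x_n)

Iteration 1:
  f(0.900000) = 0.493430
  f'(0.900000) = 1.406570
  x_1 = 0.900000 - 0.493430/1.406570 = 0.549196
Iteration 2:
  f(0.549196) = -0.028218
  f'(0.549196) = 1.577414
  x_2 = 0.549196 - (-0.028218)/1.577414 = 0.567085
Iteration 3:
  f(0.567085) = -0.000092
  f'(0.567085) = 1.567177
  x_3 = 0.567085 - (-0.000092)/1.567177 = 0.567143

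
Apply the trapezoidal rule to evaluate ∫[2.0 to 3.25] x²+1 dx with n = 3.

f(x) = x²+1
a = 2.0, b = 3.25, n = 3
h = (b - a)/n = 0.416667

Trapezoidal rule: (h/2)[f(x₀) + 2f(x₁) + 2f(x₂) + ... + f(xₙ)]

x_0 = 2.0000, f(x_0) = 5.000000, coefficient = 1
x_1 = 2.4167, f(x_1) = 6.840278, coefficient = 2
x_2 = 2.8333, f(x_2) = 9.027778, coefficient = 2
x_3 = 3.2500, f(x_3) = 11.562500, coefficient = 1

I ≈ (0.416667/2) × 48.298611 = 10.062211
Exact value: 10.026042
Error: 0.036169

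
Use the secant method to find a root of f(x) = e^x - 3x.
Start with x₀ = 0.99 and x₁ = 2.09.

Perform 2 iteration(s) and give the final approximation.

f(x) = e^x - 3x
x₀ = 0.99, x₁ = 2.09

Secant formula: x_{n+1} = x_n - f(x_n)(x_n - x_{n-1})/(f(x_n) - f(x_{n-1}))

Iteration 1:
  f(0.990000) = -0.278766
  f(2.090000) = 1.814915
  x_2 = 2.090000 - 1.814915×(2.090000 - 0.990000)/(1.814915 - (-0.278766))
       = 1.136461
Iteration 2:
  f(2.090000) = 1.814915
  f(1.136461) = -0.293661
  x_3 = 1.136461 - (-0.293661)×(1.136461 - 2.090000)/(-0.293661 - 1.814915)
       = 1.269260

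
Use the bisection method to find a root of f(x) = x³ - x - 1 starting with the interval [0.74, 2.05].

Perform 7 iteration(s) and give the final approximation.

f(x) = x³ - x - 1
Initial interval: [0.74, 2.05]

Iteration 1:
  c_1 = (0.740000 + 2.050000)/2 = 1.395000
  f(c_1) = f(1.395000) = 0.319705
  f(a) × f(c) < 0, new interval: [0.740000, 1.395000]
Iteration 2:
  c_2 = (0.740000 + 1.395000)/2 = 1.067500
  f(c_2) = f(1.067500) = -0.851024
  f(a) × f(c) ≥ 0, new interval: [1.067500, 1.395000]
Iteration 3:
  c_3 = (1.067500 + 1.395000)/2 = 1.231250
  f(c_3) = f(1.231250) = -0.364704
  f(a) × f(c) ≥ 0, new interval: [1.231250, 1.395000]
Iteration 4:
  c_4 = (1.231250 + 1.395000)/2 = 1.313125
  f(c_4) = f(1.313125) = -0.048907
  f(a) × f(c) ≥ 0, new interval: [1.313125, 1.395000]
Iteration 5:
  c_5 = (1.313125 + 1.395000)/2 = 1.354062
  f(c_5) = f(1.354062) = 0.128591
  f(a) × f(c) < 0, new interval: [1.313125, 1.354062]
Iteration 6:
  c_6 = (1.313125 + 1.354062)/2 = 1.333594
  f(c_6) = f(1.333594) = 0.038166
  f(a) × f(c) < 0, new interval: [1.313125, 1.333594]
Iteration 7:
  c_7 = (1.313125 + 1.333594)/2 = 1.323359
  f(c_7) = f(1.323359) = -0.005787
  f(a) × f(c) ≥ 0, new interval: [1.323359, 1.333594]

After 7 iteration(s), the approximation is c_7 = 1.323359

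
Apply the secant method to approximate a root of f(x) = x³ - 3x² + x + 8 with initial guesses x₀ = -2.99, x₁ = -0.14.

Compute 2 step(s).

f(x) = x³ - 3x² + x + 8
x₀ = -2.99, x₁ = -0.14

Secant formula: x_{n+1} = x_n - f(x_n)(x_n - x_{n-1})/(f(x_n) - f(x_{n-1}))

Iteration 1:
  f(-2.990000) = -48.541199
  f(-0.140000) = 7.798456
  x_2 = -0.140000 - 7.798456×(-0.140000 - (-2.990000))/(7.798456 - (-48.541199))
       = -0.534493
Iteration 2:
  f(-0.140000) = 7.798456
  f(-0.534493) = 6.455763
  x_3 = -0.534493 - 6.455763×(-0.534493 - (-0.140000))/(6.455763 - 7.798456)
       = -2.431244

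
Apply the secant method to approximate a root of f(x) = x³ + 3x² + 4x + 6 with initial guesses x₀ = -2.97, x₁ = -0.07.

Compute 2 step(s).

f(x) = x³ + 3x² + 4x + 6
x₀ = -2.97, x₁ = -0.07

Secant formula: x_{n+1} = x_n - f(x_n)(x_n - x_{n-1})/(f(x_n) - f(x_{n-1}))

Iteration 1:
  f(-2.970000) = -5.615373
  f(-0.070000) = 5.734357
  x_2 = -0.070000 - 5.734357×(-0.070000 - (-2.970000))/(5.734357 - (-5.615373))
       = -1.535201
Iteration 2:
  f(-0.070000) = 5.734357
  f(-1.535201) = 3.311496
  x_3 = -1.535201 - 3.311496×(-1.535201 - (-0.070000))/(3.311496 - 5.734357)
       = -3.537795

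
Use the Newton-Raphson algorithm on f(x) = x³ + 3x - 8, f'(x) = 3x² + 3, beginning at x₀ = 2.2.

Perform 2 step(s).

f(x) = x³ + 3x - 8
f'(x) = 3x² + 3
x₀ = 2.2

Newton-Raphson formula: x_{n+1} = x_n - f(x_n)/f'(x_n)

Iteration 1:
  f(2.200000) = 9.248000
  f'(2.200000) = 17.520000
  x_1 = 2.200000 - 9.248000/17.520000 = 1.672146
Iteration 2:
  f(1.672146) = 1.691880
  f'(1.672146) = 11.388218
  x_2 = 1.672146 - 1.691880/11.388218 = 1.523582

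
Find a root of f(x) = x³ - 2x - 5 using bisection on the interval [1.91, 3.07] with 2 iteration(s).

f(x) = x³ - 2x - 5
Initial interval: [1.91, 3.07]

Iteration 1:
  c_1 = (1.910000 + 3.070000)/2 = 2.490000
  f(c_1) = f(2.490000) = 5.458249
  f(a) × f(c) < 0, new interval: [1.910000, 2.490000]
Iteration 2:
  c_2 = (1.910000 + 2.490000)/2 = 2.200000
  f(c_2) = f(2.200000) = 1.248000
  f(a) × f(c) < 0, new interval: [1.910000, 2.200000]

After 2 iteration(s), the approximation is c_2 = 2.200000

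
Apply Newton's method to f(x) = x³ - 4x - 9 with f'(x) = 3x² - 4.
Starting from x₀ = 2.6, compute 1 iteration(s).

f(x) = x³ - 4x - 9
f'(x) = 3x² - 4
x₀ = 2.6

Newton-Raphson formula: x_{n+1} = x_n - f(x_n)/f'(x_n)

Iteration 1:
  f(2.600000) = -1.824000
  f'(2.600000) = 16.280000
  x_1 = 2.600000 - (-1.824000)/16.280000 = 2.712039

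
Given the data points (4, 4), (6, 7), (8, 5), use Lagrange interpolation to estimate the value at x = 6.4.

Lagrange interpolation formula:
P(x) = Σ yᵢ × Lᵢ(x)
where Lᵢ(x) = Π_{j≠i} (x - xⱼ)/(xᵢ - xⱼ)

L_0(6.4) = (6.4 - 6)/(4 - 6) × (6.4 - 8)/(4 - 8) = -0.080000
L_1(6.4) = (6.4 - 4)/(6 - 4) × (6.4 - 8)/(6 - 8) = 0.960000
L_2(6.4) = (6.4 - 4)/(8 - 4) × (6.4 - 6)/(8 - 6) = 0.120000

P(6.4) = 4×L_0(6.4) + 7×L_1(6.4) + 5×L_2(6.4)
P(6.4) = 7.000000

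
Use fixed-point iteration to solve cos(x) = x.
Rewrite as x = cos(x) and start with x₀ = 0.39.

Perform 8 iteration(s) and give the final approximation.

Equation: cos(x) = x
Fixed-point form: x = cos(x)
x₀ = 0.39

x_1 = g(0.390000) = 0.924909
x_2 = g(0.924909) = 0.601907
x_3 = g(0.601907) = 0.824257
x_4 = g(0.824257) = 0.679102
x_5 = g(0.679102) = 0.778137
x_6 = g(0.778137) = 0.712223
x_7 = g(0.712223) = 0.756911
x_8 = g(0.756911) = 0.726960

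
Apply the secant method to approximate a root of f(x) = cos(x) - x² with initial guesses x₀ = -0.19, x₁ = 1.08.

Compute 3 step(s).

f(x) = cos(x) - x²
x₀ = -0.19, x₁ = 1.08

Secant formula: x_{n+1} = x_n - f(x_n)(x_n - x_{n-1})/(f(x_n) - f(x_{n-1}))

Iteration 1:
  f(-0.190000) = 0.945904
  f(1.080000) = -0.695072
  x_2 = 1.080000 - (-0.695072)×(1.080000 - (-0.190000))/(-0.695072 - 0.945904)
       = 0.542063
Iteration 2:
  f(1.080000) = -0.695072
  f(0.542063) = 0.562813
  x_3 = 0.542063 - 0.562813×(0.542063 - 1.080000)/(0.562813 - (-0.695072))
       = 0.782751
Iteration 3:
  f(0.542063) = 0.562813
  f(0.782751) = 0.096276
  x_4 = 0.782751 - 0.096276×(0.782751 - 0.542063)/(0.096276 - 0.562813)
       = 0.832421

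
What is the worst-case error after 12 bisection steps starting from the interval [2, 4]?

Bisection error bound: |error| ≤ (b-a)/2^n
|error| ≤ (4 - 2)/2^12 = 2/2^12
|error| ≤ 0.0004882812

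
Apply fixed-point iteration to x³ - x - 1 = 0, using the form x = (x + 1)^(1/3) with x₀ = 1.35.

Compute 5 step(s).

Equation: x³ - x - 1 = 0
Fixed-point form: x = (x + 1)^(1/3)
x₀ = 1.35

x_1 = g(1.350000) = 1.329503
x_2 = g(1.329503) = 1.325626
x_3 = g(1.325626) = 1.324890
x_4 = g(1.324890) = 1.324751
x_5 = g(1.324751) = 1.324724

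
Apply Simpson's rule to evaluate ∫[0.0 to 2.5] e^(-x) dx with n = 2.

f(x) = e^(-x)
a = 0.0, b = 2.5, n = 2
h = (b - a)/n = 1.250000

Simpson's rule: (h/3)[f(x₀) + 4f(x₁) + 2f(x₂) + ... + f(xₙ)]

x_0 = 0.0000, f(x_0) = 1.000000, coefficient = 1
x_1 = 1.2500, f(x_1) = 0.286505, coefficient = 4
x_2 = 2.5000, f(x_2) = 0.082085, coefficient = 1

I ≈ (1.250000/3) × 2.228104 = 0.928377
Exact value: 0.917915
Error: 0.010462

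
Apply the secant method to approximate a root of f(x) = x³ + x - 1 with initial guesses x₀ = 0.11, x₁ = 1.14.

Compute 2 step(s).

f(x) = x³ + x - 1
x₀ = 0.11, x₁ = 1.14

Secant formula: x_{n+1} = x_n - f(x_n)(x_n - x_{n-1})/(f(x_n) - f(x_{n-1}))

Iteration 1:
  f(0.110000) = -0.888669
  f(1.140000) = 1.621544
  x_2 = 1.140000 - 1.621544×(1.140000 - 0.110000)/(1.621544 - (-0.888669))
       = 0.474642
Iteration 2:
  f(1.140000) = 1.621544
  f(0.474642) = -0.418428
  x_3 = 0.474642 - (-0.418428)×(0.474642 - 1.140000)/(-0.418428 - 1.621544)
       = 0.611117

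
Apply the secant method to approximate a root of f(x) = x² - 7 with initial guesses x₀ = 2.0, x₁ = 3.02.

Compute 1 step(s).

f(x) = x² - 7
x₀ = 2.0, x₁ = 3.02

Secant formula: x_{n+1} = x_n - f(x_n)(x_n - x_{n-1})/(f(x_n) - f(x_{n-1}))

Iteration 1:
  f(2.000000) = -3.000000
  f(3.020000) = 2.120400
  x_2 = 3.020000 - 2.120400×(3.020000 - 2.000000)/(2.120400 - (-3.000000))
       = 2.597610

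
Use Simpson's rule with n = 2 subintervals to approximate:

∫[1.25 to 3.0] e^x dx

f(x) = e^x
a = 1.25, b = 3.0, n = 2
h = (b - a)/n = 0.875000

Simpson's rule: (h/3)[f(x₀) + 4f(x₁) + 2f(x₂) + ... + f(xₙ)]

x_0 = 1.2500, f(x_0) = 3.490343, coefficient = 1
x_1 = 2.1250, f(x_1) = 8.372897, coefficient = 4
x_2 = 3.0000, f(x_2) = 20.085537, coefficient = 1

I ≈ (0.875000/3) × 57.067470 = 16.644679
Exact value: 16.595194
Error: 0.049485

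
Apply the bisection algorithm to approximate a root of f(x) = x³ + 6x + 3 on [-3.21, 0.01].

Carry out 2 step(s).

f(x) = x³ + 6x + 3
Initial interval: [-3.21, 0.01]

Iteration 1:
  c_1 = (-3.210000 + 0.010000)/2 = -1.600000
  f(c_1) = f(-1.600000) = -10.696000
  f(a) × f(c) ≥ 0, new interval: [-1.600000, 0.010000]
Iteration 2:
  c_2 = (-1.600000 + 0.010000)/2 = -0.795000
  f(c_2) = f(-0.795000) = -2.272460
  f(a) × f(c) ≥ 0, new interval: [-0.795000, 0.010000]

After 2 iteration(s), the approximation is c_2 = -0.795000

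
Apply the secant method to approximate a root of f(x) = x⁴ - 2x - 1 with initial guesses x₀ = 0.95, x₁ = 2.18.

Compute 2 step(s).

f(x) = x⁴ - 2x - 1
x₀ = 0.95, x₁ = 2.18

Secant formula: x_{n+1} = x_n - f(x_n)(x_n - x_{n-1})/(f(x_n) - f(x_{n-1}))

Iteration 1:
  f(0.950000) = -2.085494
  f(2.180000) = 17.225306
  x_2 = 2.180000 - 17.225306×(2.180000 - 0.950000)/(17.225306 - (-2.085494))
       = 1.082835
Iteration 2:
  f(2.180000) = 17.225306
  f(1.082835) = -1.790838
  x_3 = 1.082835 - (-1.790838)×(1.082835 - 2.180000)/(-1.790838 - 17.225306)
       = 1.186160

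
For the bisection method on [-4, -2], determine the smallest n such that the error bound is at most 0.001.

We need (b-a)/2^n ≤ 0.001
(-2 - (-4))/2^n ≤ 0.001
2/2^n ≤ 0.001
2^n ≥ 2000
n ≥ log₂(2000) = 10.97
n ≥ 11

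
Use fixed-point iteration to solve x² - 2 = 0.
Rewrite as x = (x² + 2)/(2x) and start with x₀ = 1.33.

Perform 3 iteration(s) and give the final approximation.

Equation: x² - 2 = 0
Fixed-point form: x = (x² + 2)/(2x)
x₀ = 1.33

x_1 = g(1.330000) = 1.416880
x_2 = g(1.416880) = 1.414216
x_3 = g(1.414216) = 1.414214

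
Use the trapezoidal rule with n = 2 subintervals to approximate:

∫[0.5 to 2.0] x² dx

f(x) = x²
a = 0.5, b = 2.0, n = 2
h = (b - a)/n = 0.750000

Trapezoidal rule: (h/2)[f(x₀) + 2f(x₁) + 2f(x₂) + ... + f(xₙ)]

x_0 = 0.5000, f(x_0) = 0.250000, coefficient = 1
x_1 = 1.2500, f(x_1) = 1.562500, coefficient = 2
x_2 = 2.0000, f(x_2) = 4.000000, coefficient = 1

I ≈ (0.750000/2) × 7.375000 = 2.765625
Exact value: 2.625000
Error: 0.140625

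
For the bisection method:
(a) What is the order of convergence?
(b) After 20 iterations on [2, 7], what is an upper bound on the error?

(a) Bisection has linear (order 1) convergence; the error is halved each step.

(b) Error bound = (b-a)/2^n = (7 - 2)/2^{20}
    = 5/2^{20}

(a) 1 (linear); (b) error ≤ 4.77e-06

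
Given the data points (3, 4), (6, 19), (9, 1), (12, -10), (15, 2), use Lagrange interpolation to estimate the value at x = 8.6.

Lagrange interpolation formula:
P(x) = Σ yᵢ × Lᵢ(x)
where Lᵢ(x) = Π_{j≠i} (x - xⱼ)/(xᵢ - xⱼ)

L_0(8.6) = (8.6 - 6)/(3 - 6) × (8.6 - 9)/(3 - 9) × (8.6 - 12)/(3 - 12) × (8.6 - 15)/(3 - 15) = -0.011641
L_1(8.6) = (8.6 - 3)/(6 - 3) × (8.6 - 9)/(6 - 9) × (8.6 - 12)/(6 - 12) × (8.6 - 15)/(6 - 15) = 0.100293
L_2(8.6) = (8.6 - 3)/(9 - 3) × (8.6 - 6)/(9 - 6) × (8.6 - 12)/(9 - 12) × (8.6 - 15)/(9 - 15) = 0.977857
L_3(8.6) = (8.6 - 3)/(12 - 3) × (8.6 - 6)/(12 - 6) × (8.6 - 9)/(12 - 9) × (8.6 - 15)/(12 - 15) = -0.076695
L_4(8.6) = (8.6 - 3)/(15 - 3) × (8.6 - 6)/(15 - 6) × (8.6 - 9)/(15 - 9) × (8.6 - 12)/(15 - 12) = 0.010186

P(8.6) = 4×L_0(8.6) + 19×L_1(8.6) + 1×L_2(8.6) + (-10)×L_3(8.6) + 2×L_4(8.6)
P(8.6) = 3.624178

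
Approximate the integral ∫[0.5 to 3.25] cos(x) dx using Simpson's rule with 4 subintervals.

f(x) = cos(x)
a = 0.5, b = 3.25, n = 4
h = (b - a)/n = 0.687500

Simpson's rule: (h/3)[f(x₀) + 4f(x₁) + 2f(x₂) + ... + f(xₙ)]

x_0 = 0.5000, f(x_0) = 0.877583, coefficient = 1
x_1 = 1.1875, f(x_1) = 0.373980, coefficient = 4
x_2 = 1.8750, f(x_2) = -0.299534, coefficient = 2
x_3 = 2.5625, f(x_3) = -0.836960, coefficient = 4
x_4 = 3.2500, f(x_4) = -0.994130, coefficient = 1

I ≈ (0.687500/3) × -2.567534 = -0.588393
Exact value: -0.587621
Error: 0.000772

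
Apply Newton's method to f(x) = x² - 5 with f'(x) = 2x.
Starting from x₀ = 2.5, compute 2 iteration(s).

f(x) = x² - 5
f'(x) = 2x
x₀ = 2.5

Newton-Raphson formula: x_{n+1} = x_n - f(x_n)/f'(x_n)

Iteration 1:
  f(2.500000) = 1.250000
  f'(2.500000) = 5.000000
  x_1 = 2.500000 - 1.250000/5.000000 = 2.250000
Iteration 2:
  f(2.250000) = 0.062500
  f'(2.250000) = 4.500000
  x_2 = 2.250000 - 0.062500/4.500000 = 2.236111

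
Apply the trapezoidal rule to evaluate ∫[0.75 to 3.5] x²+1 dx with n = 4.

f(x) = x²+1
a = 0.75, b = 3.5, n = 4
h = (b - a)/n = 0.687500

Trapezoidal rule: (h/2)[f(x₀) + 2f(x₁) + 2f(x₂) + ... + f(xₙ)]

x_0 = 0.7500, f(x_0) = 1.562500, coefficient = 1
x_1 = 1.4375, f(x_1) = 3.066406, coefficient = 2
x_2 = 2.1250, f(x_2) = 5.515625, coefficient = 2
x_3 = 2.8125, f(x_3) = 8.910156, coefficient = 2
x_4 = 3.5000, f(x_4) = 13.250000, coefficient = 1

I ≈ (0.687500/2) × 49.796875 = 17.117676
Exact value: 16.901042
Error: 0.216634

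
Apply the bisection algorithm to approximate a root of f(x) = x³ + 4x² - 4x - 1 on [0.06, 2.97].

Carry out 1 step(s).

f(x) = x³ + 4x² - 4x - 1
Initial interval: [0.06, 2.97]

Iteration 1:
  c_1 = (0.060000 + 2.970000)/2 = 1.515000
  f(c_1) = f(1.515000) = 5.598166
  f(a) × f(c) < 0, new interval: [0.060000, 1.515000]

After 1 iteration(s), the approximation is c_1 = 1.515000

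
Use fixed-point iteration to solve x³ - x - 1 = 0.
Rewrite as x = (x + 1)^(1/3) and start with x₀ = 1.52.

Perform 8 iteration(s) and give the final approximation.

Equation: x³ - x - 1 = 0
Fixed-point form: x = (x + 1)^(1/3)
x₀ = 1.52

x_1 = g(1.520000) = 1.360818
x_2 = g(1.360818) = 1.331540
x_3 = g(1.331540) = 1.326013
x_4 = g(1.326013) = 1.324964
x_5 = g(1.324964) = 1.324765
x_6 = g(1.324765) = 1.324727
x_7 = g(1.324727) = 1.324720
x_8 = g(1.324720) = 1.324718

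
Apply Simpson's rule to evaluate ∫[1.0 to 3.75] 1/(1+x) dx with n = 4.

f(x) = 1/(1+x)
a = 1.0, b = 3.75, n = 4
h = (b - a)/n = 0.687500

Simpson's rule: (h/3)[f(x₀) + 4f(x₁) + 2f(x₂) + ... + f(xₙ)]

x_0 = 1.0000, f(x_0) = 0.500000, coefficient = 1
x_1 = 1.6875, f(x_1) = 0.372093, coefficient = 4
x_2 = 2.3750, f(x_2) = 0.296296, coefficient = 2
x_3 = 3.0625, f(x_3) = 0.246154, coefficient = 4
x_4 = 3.7500, f(x_4) = 0.210526, coefficient = 1

I ≈ (0.687500/3) × 3.776106 = 0.865358
Exact value: 0.864997
Error: 0.000360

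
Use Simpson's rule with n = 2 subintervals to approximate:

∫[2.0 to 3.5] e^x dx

f(x) = e^x
a = 2.0, b = 3.5, n = 2
h = (b - a)/n = 0.750000

Simpson's rule: (h/3)[f(x₀) + 4f(x₁) + 2f(x₂) + ... + f(xₙ)]

x_0 = 2.0000, f(x_0) = 7.389056, coefficient = 1
x_1 = 2.7500, f(x_1) = 15.642632, coefficient = 4
x_2 = 3.5000, f(x_2) = 33.115452, coefficient = 1

I ≈ (0.750000/3) × 103.075036 = 25.768759
Exact value: 25.726396
Error: 0.042363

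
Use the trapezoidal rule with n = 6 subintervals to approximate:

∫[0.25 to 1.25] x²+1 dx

f(x) = x²+1
a = 0.25, b = 1.25, n = 6
h = (b - a)/n = 0.166667

Trapezoidal rule: (h/2)[f(x₀) + 2f(x₁) + 2f(x₂) + ... + f(xₙ)]

x_0 = 0.2500, f(x_0) = 1.062500, coefficient = 1
x_1 = 0.4167, f(x_1) = 1.173611, coefficient = 2
x_2 = 0.5833, f(x_2) = 1.340278, coefficient = 2
x_3 = 0.7500, f(x_3) = 1.562500, coefficient = 2
x_4 = 0.9167, f(x_4) = 1.840278, coefficient = 2
x_5 = 1.0833, f(x_5) = 2.173611, coefficient = 2
x_6 = 1.2500, f(x_6) = 2.562500, coefficient = 1

I ≈ (0.166667/2) × 19.805556 = 1.650463
Exact value: 1.645833
Error: 0.004630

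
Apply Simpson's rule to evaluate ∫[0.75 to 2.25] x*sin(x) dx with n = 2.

f(x) = x*sin(x)
a = 0.75, b = 2.25, n = 2
h = (b - a)/n = 0.750000

Simpson's rule: (h/3)[f(x₀) + 4f(x₁) + 2f(x₂) + ... + f(xₙ)]

x_0 = 0.7500, f(x_0) = 0.511229, coefficient = 1
x_1 = 1.5000, f(x_1) = 1.496242, coefficient = 4
x_2 = 2.2500, f(x_2) = 1.750665, coefficient = 1

I ≈ (0.750000/3) × 8.246864 = 2.061716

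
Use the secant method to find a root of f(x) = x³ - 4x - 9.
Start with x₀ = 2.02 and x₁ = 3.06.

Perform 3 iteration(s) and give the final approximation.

f(x) = x³ - 4x - 9
x₀ = 2.02, x₁ = 3.06

Secant formula: x_{n+1} = x_n - f(x_n)(x_n - x_{n-1})/(f(x_n) - f(x_{n-1}))

Iteration 1:
  f(2.020000) = -8.837592
  f(3.060000) = 7.412616
  x_2 = 3.060000 - 7.412616×(3.060000 - 2.020000)/(7.412616 - (-8.837592))
       = 2.585599
Iteration 2:
  f(3.060000) = 7.412616
  f(2.585599) = -2.056839
  x_3 = 2.585599 - (-2.056839)×(2.585599 - 3.060000)/(-2.056839 - 7.412616)
       = 2.688642
Iteration 3:
  f(2.585599) = -2.056839
  f(2.688642) = -0.318919
  x_4 = 2.688642 - (-0.318919)×(2.688642 - 2.585599)/(-0.318919 - (-2.056839))
       = 2.707551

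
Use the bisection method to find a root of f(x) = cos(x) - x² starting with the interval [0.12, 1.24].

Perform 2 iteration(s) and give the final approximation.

f(x) = cos(x) - x²
Initial interval: [0.12, 1.24]

Iteration 1:
  c_1 = (0.120000 + 1.240000)/2 = 0.680000
  f(c_1) = f(0.680000) = 0.315173
  f(a) × f(c) ≥ 0, new interval: [0.680000, 1.240000]
Iteration 2:
  c_2 = (0.680000 + 1.240000)/2 = 0.960000
  f(c_2) = f(0.960000) = -0.348080
  f(a) × f(c) < 0, new interval: [0.680000, 0.960000]

After 2 iteration(s), the approximation is c_2 = 0.960000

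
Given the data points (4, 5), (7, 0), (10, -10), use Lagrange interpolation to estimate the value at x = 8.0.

Lagrange interpolation formula:
P(x) = Σ yᵢ × Lᵢ(x)
where Lᵢ(x) = Π_{j≠i} (x - xⱼ)/(xᵢ - xⱼ)

L_0(8.0) = (8.0 - 7)/(4 - 7) × (8.0 - 10)/(4 - 10) = -0.111111
L_1(8.0) = (8.0 - 4)/(7 - 4) × (8.0 - 10)/(7 - 10) = 0.888889
L_2(8.0) = (8.0 - 4)/(10 - 4) × (8.0 - 7)/(10 - 7) = 0.222222

P(8.0) = 5×L_0(8.0) + 0×L_1(8.0) + (-10)×L_2(8.0)
P(8.0) = -2.777778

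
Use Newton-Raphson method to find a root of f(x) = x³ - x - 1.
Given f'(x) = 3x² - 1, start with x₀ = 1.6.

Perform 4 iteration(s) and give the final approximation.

f(x) = x³ - x - 1
f'(x) = 3x² - 1
x₀ = 1.6

Newton-Raphson formula: x_{n+1} = x_n - f(x_n)/f'(x_n)

Iteration 1:
  f(1.600000) = 1.496000
  f'(1.600000) = 6.680000
  x_1 = 1.600000 - 1.496000/6.680000 = 1.376048
Iteration 2:
  f(1.376048) = 0.229510
  f'(1.376048) = 4.680524
  x_2 = 1.376048 - 0.229510/4.680524 = 1.327013
Iteration 3:
  f(1.327013) = 0.009808
  f'(1.327013) = 4.282890
  x_3 = 1.327013 - 0.009808/4.282890 = 1.324723
Iteration 4:
  f(1.324723) = 0.000021
  f'(1.324723) = 4.264672
  x_4 = 1.324723 - 0.000021/4.264672 = 1.324718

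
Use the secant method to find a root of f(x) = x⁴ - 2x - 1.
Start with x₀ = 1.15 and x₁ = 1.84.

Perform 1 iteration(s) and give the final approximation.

f(x) = x⁴ - 2x - 1
x₀ = 1.15, x₁ = 1.84

Secant formula: x_{n+1} = x_n - f(x_n)(x_n - x_{n-1})/(f(x_n) - f(x_{n-1}))

Iteration 1:
  f(1.150000) = -1.550994
  f(1.840000) = 6.782287
  x_2 = 1.840000 - 6.782287×(1.840000 - 1.150000)/(6.782287 - (-1.550994))
       = 1.278423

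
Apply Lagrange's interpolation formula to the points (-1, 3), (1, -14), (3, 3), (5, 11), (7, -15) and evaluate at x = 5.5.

Lagrange interpolation formula:
P(x) = Σ yᵢ × Lᵢ(x)
where Lᵢ(x) = Π_{j≠i} (x - xⱼ)/(xᵢ - xⱼ)

L_0(5.5) = (5.5 - 1)/(-1 - 1) × (5.5 - 3)/(-1 - 3) × (5.5 - 5)/(-1 - 5) × (5.5 - 7)/(-1 - 7) = -0.021973
L_1(5.5) = (5.5 - (-1))/(1 - (-1)) × (5.5 - 3)/(1 - 3) × (5.5 - 5)/(1 - 5) × (5.5 - 7)/(1 - 7) = 0.126953
L_2(5.5) = (5.5 - (-1))/(3 - (-1)) × (5.5 - 1)/(3 - 1) × (5.5 - 5)/(3 - 5) × (5.5 - 7)/(3 - 7) = -0.342773
L_3(5.5) = (5.5 - (-1))/(5 - (-1)) × (5.5 - 1)/(5 - 1) × (5.5 - 3)/(5 - 3) × (5.5 - 7)/(5 - 7) = 1.142578
L_4(5.5) = (5.5 - (-1))/(7 - (-1)) × (5.5 - 1)/(7 - 1) × (5.5 - 3)/(7 - 3) × (5.5 - 5)/(7 - 5) = 0.095215

P(5.5) = 3×L_0(5.5) + (-14)×L_1(5.5) + 3×L_2(5.5) + 11×L_3(5.5) + (-15)×L_4(5.5)
P(5.5) = 8.268555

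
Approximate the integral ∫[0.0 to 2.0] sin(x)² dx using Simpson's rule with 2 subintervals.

f(x) = sin(x)²
a = 0.0, b = 2.0, n = 2
h = (b - a)/n = 1.000000

Simpson's rule: (h/3)[f(x₀) + 4f(x₁) + 2f(x₂) + ... + f(xₙ)]

x_0 = 0.0000, f(x_0) = 0.000000, coefficient = 1
x_1 = 1.0000, f(x_1) = 0.708073, coefficient = 4
x_2 = 2.0000, f(x_2) = 0.826822, coefficient = 1

I ≈ (1.000000/3) × 3.659115 = 1.219705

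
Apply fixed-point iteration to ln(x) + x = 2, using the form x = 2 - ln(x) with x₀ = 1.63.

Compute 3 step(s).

Equation: ln(x) + x = 2
Fixed-point form: x = 2 - ln(x)
x₀ = 1.63

x_1 = g(1.630000) = 1.511420
x_2 = g(1.511420) = 1.586950
x_3 = g(1.586950) = 1.538186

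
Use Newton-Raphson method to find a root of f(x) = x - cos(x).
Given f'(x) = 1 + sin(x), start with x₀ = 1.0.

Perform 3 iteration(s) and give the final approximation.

f(x) = x - cos(x)
f'(x) = 1 + sin(x)
x₀ = 1.0

Newton-Raphson formula: x_{n+1} = x_n - f(x_n)/f'(x_n)

Iteration 1:
  f(1.000000) = 0.459698
  f'(1.000000) = 1.841471
  x_1 = 1.000000 - 0.459698/1.841471 = 0.750364
Iteration 2:
  f(0.750364) = 0.018923
  f'(0.750364) = 1.681905
  x_2 = 0.750364 - 0.018923/1.681905 = 0.739113
Iteration 3:
  f(0.739113) = 0.000046
  f'(0.739113) = 1.673633
  x_3 = 0.739113 - 0.000046/1.673633 = 0.739085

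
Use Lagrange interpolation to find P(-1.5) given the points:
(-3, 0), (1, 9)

Lagrange interpolation formula:
P(x) = Σ yᵢ × Lᵢ(x)
where Lᵢ(x) = Π_{j≠i} (x - xⱼ)/(xᵢ - xⱼ)

L_0(-1.5) = (-1.5 - 1)/(-3 - 1) = 0.625000
L_1(-1.5) = (-1.5 - (-3))/(1 - (-3)) = 0.375000

P(-1.5) = 0×L_0(-1.5) + 9×L_1(-1.5)
P(-1.5) = 3.375000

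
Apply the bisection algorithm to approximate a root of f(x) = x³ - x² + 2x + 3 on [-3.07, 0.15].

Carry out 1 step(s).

f(x) = x³ - x² + 2x + 3
Initial interval: [-3.07, 0.15]

Iteration 1:
  c_1 = (-3.070000 + 0.150000)/2 = -1.460000
  f(c_1) = f(-1.460000) = -5.163736
  f(a) × f(c) ≥ 0, new interval: [-1.460000, 0.150000]

After 1 iteration(s), the approximation is c_1 = -1.460000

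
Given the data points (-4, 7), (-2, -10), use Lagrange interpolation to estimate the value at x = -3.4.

Lagrange interpolation formula:
P(x) = Σ yᵢ × Lᵢ(x)
where Lᵢ(x) = Π_{j≠i} (x - xⱼ)/(xᵢ - xⱼ)

L_0(-3.4) = (-3.4 - (-2))/(-4 - (-2)) = 0.700000
L_1(-3.4) = (-3.4 - (-4))/(-2 - (-4)) = 0.300000

P(-3.4) = 7×L_0(-3.4) + (-10)×L_1(-3.4)
P(-3.4) = 1.900000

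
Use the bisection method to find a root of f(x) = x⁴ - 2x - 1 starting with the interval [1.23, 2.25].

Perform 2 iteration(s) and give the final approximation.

f(x) = x⁴ - 2x - 1
Initial interval: [1.23, 2.25]

Iteration 1:
  c_1 = (1.230000 + 2.250000)/2 = 1.740000
  f(c_1) = f(1.740000) = 4.686362
  f(a) × f(c) < 0, new interval: [1.230000, 1.740000]
Iteration 2:
  c_2 = (1.230000 + 1.740000)/2 = 1.485000
  f(c_2) = f(1.485000) = 0.893017
  f(a) × f(c) < 0, new interval: [1.230000, 1.485000]

After 2 iteration(s), the approximation is c_2 = 1.485000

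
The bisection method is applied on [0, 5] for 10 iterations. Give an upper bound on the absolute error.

Bisection error bound: |error| ≤ (b-a)/2^n
|error| ≤ (5 - 0)/2^10 = 5/2^10
|error| ≤ 0.0048828125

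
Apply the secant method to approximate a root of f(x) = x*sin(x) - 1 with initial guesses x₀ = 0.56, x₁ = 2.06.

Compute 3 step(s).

f(x) = x*sin(x) - 1
x₀ = 0.56, x₁ = 2.06

Secant formula: x_{n+1} = x_n - f(x_n)(x_n - x_{n-1})/(f(x_n) - f(x_{n-1}))

Iteration 1:
  f(0.560000) = -0.702536
  f(2.060000) = 0.818377
  x_2 = 2.060000 - 0.818377×(2.060000 - 0.560000)/(0.818377 - (-0.702536))
       = 1.252876
Iteration 2:
  f(2.060000) = 0.818377
  f(1.252876) = 0.190091
  x_3 = 1.252876 - 0.190091×(1.252876 - 2.060000)/(0.190091 - 0.818377)
       = 1.008676
Iteration 3:
  f(1.252876) = 0.190091
  f(1.008676) = -0.146531
  x_4 = 1.008676 - (-0.146531)×(1.008676 - 1.252876)/(-0.146531 - 0.190091)
       = 1.114976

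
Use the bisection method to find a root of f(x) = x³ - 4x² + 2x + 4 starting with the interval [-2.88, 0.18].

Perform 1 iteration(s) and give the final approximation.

f(x) = x³ - 4x² + 2x + 4
Initial interval: [-2.88, 0.18]

Iteration 1:
  c_1 = (-2.880000 + 0.180000)/2 = -1.350000
  f(c_1) = f(-1.350000) = -8.450375
  f(a) × f(c) ≥ 0, new interval: [-1.350000, 0.180000]

After 1 iteration(s), the approximation is c_1 = -1.350000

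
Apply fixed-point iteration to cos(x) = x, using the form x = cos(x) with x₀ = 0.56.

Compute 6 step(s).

Equation: cos(x) = x
Fixed-point form: x = cos(x)
x₀ = 0.56

x_1 = g(0.560000) = 0.847255
x_2 = g(0.847255) = 0.662043
x_3 = g(0.662043) = 0.788738
x_4 = g(0.788738) = 0.704741
x_5 = g(0.704741) = 0.761779
x_6 = g(0.761779) = 0.723609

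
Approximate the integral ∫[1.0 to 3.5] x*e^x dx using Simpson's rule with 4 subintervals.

f(x) = x*e^x
a = 1.0, b = 3.5, n = 4
h = (b - a)/n = 0.625000

Simpson's rule: (h/3)[f(x₀) + 4f(x₁) + 2f(x₂) + ... + f(xₙ)]

x_0 = 1.0000, f(x_0) = 2.718282, coefficient = 1
x_1 = 1.6250, f(x_1) = 8.252431, coefficient = 4
x_2 = 2.2500, f(x_2) = 21.347406, coefficient = 2
x_3 = 2.8750, f(x_3) = 50.960594, coefficient = 4
x_4 = 3.5000, f(x_4) = 115.904082, coefficient = 1

I ≈ (0.625000/3) × 398.169276 = 82.951933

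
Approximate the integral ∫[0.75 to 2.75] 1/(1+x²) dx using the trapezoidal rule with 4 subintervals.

f(x) = 1/(1+x²)
a = 0.75, b = 2.75, n = 4
h = (b - a)/n = 0.500000

Trapezoidal rule: (h/2)[f(x₀) + 2f(x₁) + 2f(x₂) + ... + f(xₙ)]

x_0 = 0.7500, f(x_0) = 0.640000, coefficient = 1
x_1 = 1.2500, f(x_1) = 0.390244, coefficient = 2
x_2 = 1.7500, f(x_2) = 0.246154, coefficient = 2
x_3 = 2.2500, f(x_3) = 0.164948, coefficient = 2
x_4 = 2.7500, f(x_4) = 0.116788, coefficient = 1

I ≈ (0.500000/2) × 2.359481 = 0.589870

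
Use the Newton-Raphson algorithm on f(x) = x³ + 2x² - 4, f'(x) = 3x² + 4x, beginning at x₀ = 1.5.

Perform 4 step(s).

f(x) = x³ + 2x² - 4
f'(x) = 3x² + 4x
x₀ = 1.5

Newton-Raphson formula: x_{n+1} = x_n - f(x_n)/f'(x_n)

Iteration 1:
  f(1.500000) = 3.875000
  f'(1.500000) = 12.750000
  x_1 = 1.500000 - 3.875000/12.750000 = 1.196078
Iteration 2:
  f(1.196078) = 0.572321
  f'(1.196078) = 9.076125
  x_2 = 1.196078 - 0.572321/9.076125 = 1.133021
Iteration 3:
  f(1.133021) = 0.021970
  f'(1.133021) = 8.383289
  x_3 = 1.133021 - 0.021970/8.383289 = 1.130400
Iteration 4:
  f(1.130400) = 0.000037
  f'(1.130400) = 8.355011
  x_4 = 1.130400 - 0.000037/8.355011 = 1.130395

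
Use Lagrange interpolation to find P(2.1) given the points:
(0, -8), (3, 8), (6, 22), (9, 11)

Lagrange interpolation formula:
P(x) = Σ yᵢ × Lᵢ(x)
where Lᵢ(x) = Π_{j≠i} (x - xⱼ)/(xᵢ - xⱼ)

L_0(2.1) = (2.1 - 3)/(0 - 3) × (2.1 - 6)/(0 - 6) × (2.1 - 9)/(0 - 9) = 0.149500
L_1(2.1) = (2.1 - 0)/(3 - 0) × (2.1 - 6)/(3 - 6) × (2.1 - 9)/(3 - 9) = 1.046500
L_2(2.1) = (2.1 - 0)/(6 - 0) × (2.1 - 3)/(6 - 3) × (2.1 - 9)/(6 - 9) = -0.241500
L_3(2.1) = (2.1 - 0)/(9 - 0) × (2.1 - 3)/(9 - 3) × (2.1 - 6)/(9 - 6) = 0.045500

P(2.1) = (-8)×L_0(2.1) + 8×L_1(2.1) + 22×L_2(2.1) + 11×L_3(2.1)
P(2.1) = 2.363500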